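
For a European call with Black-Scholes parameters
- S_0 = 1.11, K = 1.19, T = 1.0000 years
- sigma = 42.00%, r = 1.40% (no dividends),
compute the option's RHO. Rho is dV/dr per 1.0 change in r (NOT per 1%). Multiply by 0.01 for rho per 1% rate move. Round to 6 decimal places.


Answer: Rho = 0.429530

Derivation:
d1 = 0.0776350195; d2 = -0.3423649805
phi(d1) = 0.3977418384; exp(-qT) = 1.0000000000; exp(-rT) = 0.9860975443
N(d2) = 0.3660381197
Rho = K*T*exp(-rT)*N(d2) = 1.1900 * 1.0000 * 0.9860975443 * 0.3660381197 = 0.429530


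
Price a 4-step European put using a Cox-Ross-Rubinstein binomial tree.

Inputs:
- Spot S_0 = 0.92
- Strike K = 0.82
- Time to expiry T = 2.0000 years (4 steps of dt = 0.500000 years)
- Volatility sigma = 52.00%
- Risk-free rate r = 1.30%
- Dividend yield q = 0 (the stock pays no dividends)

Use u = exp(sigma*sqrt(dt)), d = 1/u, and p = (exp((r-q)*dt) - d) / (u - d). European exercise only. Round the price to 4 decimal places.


Answer: Price = V(0,0) = 0.1900

Derivation:
dt = T/N = 0.500000
u = exp(sigma*sqrt(dt)) = 1.444402; d = 1/u = 0.692328
p = (exp((r-q)*dt) - d) / (u - d) = 0.417769
Discount per step: exp(-r*dt) = 0.993521
Stock lattice S(k, i) with i counting down-moves:
  k=0: S(0,0) = 0.9200
  k=1: S(1,0) = 1.3289; S(1,1) = 0.6369
  k=2: S(2,0) = 1.9194; S(2,1) = 0.9200; S(2,2) = 0.4410
  k=3: S(3,0) = 2.7724; S(3,1) = 1.3289; S(3,2) = 0.6369; S(3,3) = 0.3053
  k=4: S(4,0) = 4.0044; S(4,1) = 1.9194; S(4,2) = 0.9200; S(4,3) = 0.4410; S(4,4) = 0.2114
Terminal payoffs V(N, i) = max(K - S_T, 0):
  V(4,0) = 0.000000; V(4,1) = 0.000000; V(4,2) = 0.000000; V(4,3) = 0.379027; V(4,4) = 0.608634
Backward induction: V(k, i) = exp(-r*dt) * [p * V(k+1, i) + (1-p) * V(k+1, i+1)].
  V(3,0) = exp(-r*dt) * [p*0.000000 + (1-p)*0.000000] = 0.000000
  V(3,1) = exp(-r*dt) * [p*0.000000 + (1-p)*0.000000] = 0.000000
  V(3,2) = exp(-r*dt) * [p*0.000000 + (1-p)*0.379027] = 0.219252
  V(3,3) = exp(-r*dt) * [p*0.379027 + (1-p)*0.608634] = 0.509390
  V(2,0) = exp(-r*dt) * [p*0.000000 + (1-p)*0.000000] = 0.000000
  V(2,1) = exp(-r*dt) * [p*0.000000 + (1-p)*0.219252] = 0.126828
  V(2,2) = exp(-r*dt) * [p*0.219252 + (1-p)*0.509390] = 0.385664
  V(1,0) = exp(-r*dt) * [p*0.000000 + (1-p)*0.126828] = 0.073365
  V(1,1) = exp(-r*dt) * [p*0.126828 + (1-p)*0.385664] = 0.275732
  V(0,0) = exp(-r*dt) * [p*0.073365 + (1-p)*0.275732] = 0.189951


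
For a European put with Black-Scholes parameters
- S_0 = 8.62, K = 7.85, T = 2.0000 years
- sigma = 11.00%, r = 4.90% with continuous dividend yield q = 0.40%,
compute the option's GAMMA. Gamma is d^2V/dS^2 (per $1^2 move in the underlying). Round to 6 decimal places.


d1 = 1.2578243812; d2 = 1.1022608893
phi(d1) = 0.1808658613; exp(-qT) = 0.9920319148; exp(-rT) = 0.9066489038
Gamma = exp(-qT) * phi(d1) / (S * sigma * sqrt(T)) = 0.9920319148 * 0.1808658613 / (8.6200 * 0.1100 * 1.4142135624) = 0.133803

Answer: Gamma = 0.133803


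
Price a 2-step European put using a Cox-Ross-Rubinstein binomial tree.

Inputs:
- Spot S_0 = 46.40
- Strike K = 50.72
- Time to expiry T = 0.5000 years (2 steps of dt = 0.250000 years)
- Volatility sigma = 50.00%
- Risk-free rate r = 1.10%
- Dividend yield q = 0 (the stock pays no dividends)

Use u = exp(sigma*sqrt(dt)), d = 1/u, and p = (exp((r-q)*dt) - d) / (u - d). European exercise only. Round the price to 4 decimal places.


Answer: Price = V(0,0) = 9.0797

Derivation:
dt = T/N = 0.250000
u = exp(sigma*sqrt(dt)) = 1.284025; d = 1/u = 0.778801
p = (exp((r-q)*dt) - d) / (u - d) = 0.443274
Discount per step: exp(-r*dt) = 0.997254
Stock lattice S(k, i) with i counting down-moves:
  k=0: S(0,0) = 46.4000
  k=1: S(1,0) = 59.5788; S(1,1) = 36.1364
  k=2: S(2,0) = 76.5007; S(2,1) = 46.4000; S(2,2) = 28.1430
Terminal payoffs V(N, i) = max(K - S_T, 0):
  V(2,0) = 0.000000; V(2,1) = 4.320000; V(2,2) = 22.576977
Backward induction: V(k, i) = exp(-r*dt) * [p * V(k+1, i) + (1-p) * V(k+1, i+1)].
  V(1,0) = exp(-r*dt) * [p*0.000000 + (1-p)*4.320000] = 2.398451
  V(1,1) = exp(-r*dt) * [p*4.320000 + (1-p)*22.576977] = 14.444355
  V(0,0) = exp(-r*dt) * [p*2.398451 + (1-p)*14.444355] = 9.079714


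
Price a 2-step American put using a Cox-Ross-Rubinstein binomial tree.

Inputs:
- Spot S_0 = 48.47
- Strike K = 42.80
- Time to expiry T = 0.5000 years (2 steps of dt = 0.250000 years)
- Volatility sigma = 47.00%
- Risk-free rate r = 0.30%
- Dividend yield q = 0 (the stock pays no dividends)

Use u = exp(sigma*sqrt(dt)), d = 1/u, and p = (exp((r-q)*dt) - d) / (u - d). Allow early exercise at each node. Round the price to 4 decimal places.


Answer: Price = V(0,0) = 3.8728

Derivation:
dt = T/N = 0.250000
u = exp(sigma*sqrt(dt)) = 1.264909; d = 1/u = 0.790571
p = (exp((r-q)*dt) - d) / (u - d) = 0.443101
Discount per step: exp(-r*dt) = 0.999250
Stock lattice S(k, i) with i counting down-moves:
  k=0: S(0,0) = 48.4700
  k=1: S(1,0) = 61.3101; S(1,1) = 38.3190
  k=2: S(2,0) = 77.5517; S(2,1) = 48.4700; S(2,2) = 30.2939
Terminal payoffs V(N, i) = max(K - S_T, 0):
  V(2,0) = 0.000000; V(2,1) = 0.000000; V(2,2) = 12.506140
Backward induction: V(k, i) = exp(-r*dt) * [p * V(k+1, i) + (1-p) * V(k+1, i+1)]; then take max(V_cont, immediate exercise) for American.
  V(1,0) = exp(-r*dt) * [p*0.000000 + (1-p)*0.000000] = 0.000000; exercise = 0.000000; V(1,0) = max -> 0.000000
  V(1,1) = exp(-r*dt) * [p*0.000000 + (1-p)*12.506140] = 6.959440; exercise = 4.481031; V(1,1) = max -> 6.959440
  V(0,0) = exp(-r*dt) * [p*0.000000 + (1-p)*6.959440] = 3.872802; exercise = 0.000000; V(0,0) = max -> 3.872802


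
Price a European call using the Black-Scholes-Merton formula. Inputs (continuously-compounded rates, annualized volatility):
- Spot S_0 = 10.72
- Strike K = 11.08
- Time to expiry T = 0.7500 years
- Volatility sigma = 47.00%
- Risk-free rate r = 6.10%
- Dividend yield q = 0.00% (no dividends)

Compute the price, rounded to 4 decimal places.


Answer: Price = 1.7864

Derivation:
d1 = (ln(S/K) + (r - q + 0.5*sigma^2) * T) / (sigma * sqrt(T)) = 0.23476530
d2 = d1 - sigma * sqrt(T) = -0.17226664
exp(-rT) = 0.95528075; exp(-qT) = 1.00000000
C = S_0 * exp(-qT) * N(d1) - K * exp(-rT) * N(d2)
N(d1) = 0.59280455; N(d2) = 0.43161395
C = 10.7200 * 1.00000000 * 0.59280455 - 11.0800 * 0.95528075 * 0.43161395 = 1.7864


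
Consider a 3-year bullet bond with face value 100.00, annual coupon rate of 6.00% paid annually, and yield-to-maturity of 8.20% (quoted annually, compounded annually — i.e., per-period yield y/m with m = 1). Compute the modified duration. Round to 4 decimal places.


Coupon per period c = face * coupon_rate / m = 6.000000
Periods per year m = 1; per-period yield y/m = 0.082000
Number of cashflows N = 3
Cashflows (t years, CF_t, discount factor 1/(1+y/m)^(m*t), PV):
  t = 1.0000: CF_t = 6.000000, DF = 0.924214, PV = 5.545287
  t = 2.0000: CF_t = 6.000000, DF = 0.854172, PV = 5.125034
  t = 3.0000: CF_t = 106.000000, DF = 0.789438, PV = 83.680465
Price P = sum_t PV_t = 94.350785
First compute Macaulay numerator sum_t t * PV_t:
  t * PV_t at t = 1.0000: 5.545287
  t * PV_t at t = 2.0000: 10.250067
  t * PV_t at t = 3.0000: 251.041394
Macaulay duration D = 266.836748 / 94.350785 = 2.828135
Modified duration = D / (1 + y/m) = 2.828135 / (1 + 0.082000) = 2.613803

Answer: Modified duration = 2.6138


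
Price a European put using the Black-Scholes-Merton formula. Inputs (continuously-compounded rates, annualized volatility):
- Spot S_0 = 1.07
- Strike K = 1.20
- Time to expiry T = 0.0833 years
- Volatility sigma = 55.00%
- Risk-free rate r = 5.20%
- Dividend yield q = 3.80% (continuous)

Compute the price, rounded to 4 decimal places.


Answer: Price = 0.1531

Derivation:
d1 = (ln(S/K) + (r - q + 0.5*sigma^2) * T) / (sigma * sqrt(T)) = -0.63561710
d2 = d1 - sigma * sqrt(T) = -0.79435667
exp(-rT) = 0.99567777; exp(-qT) = 0.99683960
P = K * exp(-rT) * N(-d2) - S_0 * exp(-qT) * N(-d1)
N(-d1) = 0.73748699; N(-d2) = 0.78650609
P = 1.2000 * 0.99567777 * 0.78650609 - 1.0700 * 0.99683960 * 0.73748699 = 0.1531


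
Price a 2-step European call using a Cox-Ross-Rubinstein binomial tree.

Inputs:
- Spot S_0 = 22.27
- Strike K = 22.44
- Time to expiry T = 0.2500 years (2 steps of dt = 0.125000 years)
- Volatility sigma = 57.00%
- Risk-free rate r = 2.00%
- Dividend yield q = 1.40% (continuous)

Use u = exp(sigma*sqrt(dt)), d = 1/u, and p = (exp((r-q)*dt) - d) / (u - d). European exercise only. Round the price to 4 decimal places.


dt = T/N = 0.125000
u = exp(sigma*sqrt(dt)) = 1.223267; d = 1/u = 0.817483
p = (exp((r-q)*dt) - d) / (u - d) = 0.451637
Discount per step: exp(-r*dt) = 0.997503
Stock lattice S(k, i) with i counting down-moves:
  k=0: S(0,0) = 22.2700
  k=1: S(1,0) = 27.2422; S(1,1) = 18.2053
  k=2: S(2,0) = 33.3244; S(2,1) = 22.2700; S(2,2) = 14.8826
Terminal payoffs V(N, i) = max(S_T - K, 0):
  V(2,0) = 10.884449; V(2,1) = 0.000000; V(2,2) = 0.000000
Backward induction: V(k, i) = exp(-r*dt) * [p * V(k+1, i) + (1-p) * V(k+1, i+1)].
  V(1,0) = exp(-r*dt) * [p*10.884449 + (1-p)*0.000000] = 4.903551
  V(1,1) = exp(-r*dt) * [p*0.000000 + (1-p)*0.000000] = 0.000000
  V(0,0) = exp(-r*dt) * [p*4.903551 + (1-p)*0.000000] = 2.209097

Answer: Price = V(0,0) = 2.2091


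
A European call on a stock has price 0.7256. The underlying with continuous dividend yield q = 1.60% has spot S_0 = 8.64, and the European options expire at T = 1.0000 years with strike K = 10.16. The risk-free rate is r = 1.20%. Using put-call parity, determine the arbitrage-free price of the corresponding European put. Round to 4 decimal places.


Put-call parity: C - P = S_0 * exp(-qT) - K * exp(-rT).
S_0 * exp(-qT) = 8.6400 * 0.98412732 = 8.50286005
K * exp(-rT) = 10.1600 * 0.98807171 = 10.03880860
P = C - S*exp(-qT) + K*exp(-rT)
P = 0.7256 - 8.50286005 + 10.03880860 = 2.2615

Answer: Put price = 2.2615


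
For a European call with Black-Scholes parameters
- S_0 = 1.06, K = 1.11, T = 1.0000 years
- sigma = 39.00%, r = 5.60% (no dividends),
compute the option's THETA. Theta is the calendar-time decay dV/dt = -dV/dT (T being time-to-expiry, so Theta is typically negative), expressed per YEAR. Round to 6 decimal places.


Answer: Theta = -0.105912

Derivation:
d1 = 0.2204074174; d2 = -0.1695925826
phi(d1) = 0.3893688251; exp(-qT) = 1.0000000000; exp(-rT) = 0.9455391359
Theta = -S*exp(-qT)*phi(d1)*sigma/(2*sqrt(T)) - r*K*exp(-rT)*N(d2) + q*S*exp(-qT)*N(d1)
N(d1) = 0.5872230654; N(d2) = 0.4326652782; sqrt(T) = 1.0000000000
Term 1 = -1.0600 * 1.0000000000 * 0.3893688251 * 0.3900 / (2 * 1.0000000000) = -0.0804825361
Term 2 = -0.0560 * 1.1100 * 0.9455391359 * 0.4326652782 = -0.0254297774
Term 3 = 0 (no dividend yield, q = 0)
Theta = -0.0804825361 + (-0.0254297774) + (0.0000000000) = -0.105912


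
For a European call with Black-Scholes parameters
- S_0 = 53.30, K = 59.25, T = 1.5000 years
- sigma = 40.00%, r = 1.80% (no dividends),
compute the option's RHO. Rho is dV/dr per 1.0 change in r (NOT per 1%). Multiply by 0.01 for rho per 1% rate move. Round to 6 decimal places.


d1 = 0.0840390356; d2 = -0.4058589129
phi(d1) = 0.3975359881; exp(-qT) = 1.0000000000; exp(-rT) = 0.9733612415
N(d2) = 0.3424231344
Rho = K*T*exp(-rT)*N(d2) = 59.2500 * 1.5000 * 0.9733612415 * 0.3424231344 = 29.622163

Answer: Rho = 29.622163


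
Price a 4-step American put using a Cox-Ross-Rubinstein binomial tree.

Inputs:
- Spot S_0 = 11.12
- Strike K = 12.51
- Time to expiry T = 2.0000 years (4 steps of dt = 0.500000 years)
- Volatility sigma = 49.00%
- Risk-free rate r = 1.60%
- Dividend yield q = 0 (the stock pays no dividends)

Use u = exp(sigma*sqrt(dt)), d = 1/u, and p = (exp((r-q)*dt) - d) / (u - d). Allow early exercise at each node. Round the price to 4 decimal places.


dt = T/N = 0.500000
u = exp(sigma*sqrt(dt)) = 1.414084; d = 1/u = 0.707171
p = (exp((r-q)*dt) - d) / (u - d) = 0.425598
Discount per step: exp(-r*dt) = 0.992032
Stock lattice S(k, i) with i counting down-moves:
  k=0: S(0,0) = 11.1200
  k=1: S(1,0) = 15.7246; S(1,1) = 7.8637
  k=2: S(2,0) = 22.2359; S(2,1) = 11.1200; S(2,2) = 5.5610
  k=3: S(3,0) = 31.4435; S(3,1) = 15.7246; S(3,2) = 7.8637; S(3,3) = 3.9326
  k=4: S(4,0) = 44.4638; S(4,1) = 22.2359; S(4,2) = 11.1200; S(4,3) = 5.5610; S(4,4) = 2.7810
Terminal payoffs V(N, i) = max(K - S_T, 0):
  V(4,0) = 0.000000; V(4,1) = 0.000000; V(4,2) = 1.390000; V(4,3) = 6.948985; V(4,4) = 9.728985
Backward induction: V(k, i) = exp(-r*dt) * [p * V(k+1, i) + (1-p) * V(k+1, i+1)]; then take max(V_cont, immediate exercise) for American.
  V(3,0) = exp(-r*dt) * [p*0.000000 + (1-p)*0.000000] = 0.000000; exercise = 0.000000; V(3,0) = max -> 0.000000
  V(3,1) = exp(-r*dt) * [p*0.000000 + (1-p)*1.390000] = 0.792057; exercise = 0.000000; V(3,1) = max -> 0.792057
  V(3,2) = exp(-r*dt) * [p*1.390000 + (1-p)*6.948985] = 4.546574; exercise = 4.646255; V(3,2) = max -> 4.646255
  V(3,3) = exp(-r*dt) * [p*6.948985 + (1-p)*9.728985] = 8.477729; exercise = 8.577410; V(3,3) = max -> 8.577410
  V(2,0) = exp(-r*dt) * [p*0.000000 + (1-p)*0.792057] = 0.451334; exercise = 0.000000; V(2,0) = max -> 0.451334
  V(2,1) = exp(-r*dt) * [p*0.792057 + (1-p)*4.646255] = 2.981965; exercise = 1.390000; V(2,1) = max -> 2.981965
  V(2,2) = exp(-r*dt) * [p*4.646255 + (1-p)*8.577410] = 6.849304; exercise = 6.948985; V(2,2) = max -> 6.948985
  V(1,0) = exp(-r*dt) * [p*0.451334 + (1-p)*2.981965] = 1.889755; exercise = 0.000000; V(1,0) = max -> 1.889755
  V(1,1) = exp(-r*dt) * [p*2.981965 + (1-p)*6.948985] = 5.218712; exercise = 4.646255; V(1,1) = max -> 5.218712
  V(0,0) = exp(-r*dt) * [p*1.889755 + (1-p)*5.218712] = 3.771621; exercise = 1.390000; V(0,0) = max -> 3.771621

Answer: Price = V(0,0) = 3.7716


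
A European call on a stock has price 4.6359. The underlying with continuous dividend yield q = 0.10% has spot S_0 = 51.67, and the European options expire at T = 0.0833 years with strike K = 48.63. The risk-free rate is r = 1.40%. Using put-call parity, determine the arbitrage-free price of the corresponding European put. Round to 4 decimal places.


Answer: Put price = 1.5435

Derivation:
Put-call parity: C - P = S_0 * exp(-qT) - K * exp(-rT).
S_0 * exp(-qT) = 51.6700 * 0.99991670 = 51.66569607
K * exp(-rT) = 48.6300 * 0.99883448 = 48.57332075
P = C - S*exp(-qT) + K*exp(-rT)
P = 4.6359 - 51.66569607 + 48.57332075 = 1.5435


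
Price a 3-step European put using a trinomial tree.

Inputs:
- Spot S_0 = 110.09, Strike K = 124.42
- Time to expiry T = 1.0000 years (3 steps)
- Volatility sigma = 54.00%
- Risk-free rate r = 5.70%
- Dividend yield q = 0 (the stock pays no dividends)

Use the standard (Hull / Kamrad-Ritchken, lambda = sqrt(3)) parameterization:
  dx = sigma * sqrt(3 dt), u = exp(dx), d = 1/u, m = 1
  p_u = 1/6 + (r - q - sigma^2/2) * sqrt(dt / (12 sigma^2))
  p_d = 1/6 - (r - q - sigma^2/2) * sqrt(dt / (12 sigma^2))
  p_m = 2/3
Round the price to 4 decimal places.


dt = T/N = 0.333333; dx = sigma*sqrt(3*dt) = 0.540000
u = exp(dx) = 1.716007; d = 1/u = 0.582748
p_u = 0.139259, p_m = 0.666667, p_d = 0.194074
Discount per step: exp(-r*dt) = 0.981179
Stock lattice S(k, j) with j the centered position index:
  k=0: S(0,+0) = 110.0900
  k=1: S(1,-1) = 64.1548; S(1,+0) = 110.0900; S(1,+1) = 188.9152
  k=2: S(2,-2) = 37.3861; S(2,-1) = 64.1548; S(2,+0) = 110.0900; S(2,+1) = 188.9152; S(2,+2) = 324.1798
  k=3: S(3,-3) = 21.7867; S(3,-2) = 37.3861; S(3,-1) = 64.1548; S(3,+0) = 110.0900; S(3,+1) = 188.9152; S(3,+2) = 324.1798; S(3,+3) = 556.2947
Terminal payoffs V(N, j) = max(K - S_T, 0):
  V(3,-3) = 102.633332; V(3,-2) = 87.033929; V(3,-1) = 60.265245; V(3,+0) = 14.330000; V(3,+1) = 0.000000; V(3,+2) = 0.000000; V(3,+3) = 0.000000
Backward induction: V(k, j) = exp(-r*dt) * [p_u * V(k+1, j+1) + p_m * V(k+1, j) + p_d * V(k+1, j-1)]
  V(2,-2) = exp(-r*dt) * [p_u*60.265245 + p_m*87.033929 + p_d*102.633332] = 84.708728
  V(2,-1) = exp(-r*dt) * [p_u*14.330000 + p_m*60.265245 + p_d*87.033929] = 57.951833
  V(2,+0) = exp(-r*dt) * [p_u*0.000000 + p_m*14.330000 + p_d*60.265245] = 20.849330
  V(2,+1) = exp(-r*dt) * [p_u*0.000000 + p_m*0.000000 + p_d*14.330000] = 2.728740
  V(2,+2) = exp(-r*dt) * [p_u*0.000000 + p_m*0.000000 + p_d*0.000000] = 0.000000
  V(1,-1) = exp(-r*dt) * [p_u*20.849330 + p_m*57.951833 + p_d*84.708728] = 56.886606
  V(1,+0) = exp(-r*dt) * [p_u*2.728740 + p_m*20.849330 + p_d*57.951833] = 25.046079
  V(1,+1) = exp(-r*dt) * [p_u*0.000000 + p_m*2.728740 + p_d*20.849330] = 5.755082
  V(0,+0) = exp(-r*dt) * [p_u*5.755082 + p_m*25.046079 + p_d*56.886606] = 28.001927

Answer: Price = V(0,0) = 28.0019


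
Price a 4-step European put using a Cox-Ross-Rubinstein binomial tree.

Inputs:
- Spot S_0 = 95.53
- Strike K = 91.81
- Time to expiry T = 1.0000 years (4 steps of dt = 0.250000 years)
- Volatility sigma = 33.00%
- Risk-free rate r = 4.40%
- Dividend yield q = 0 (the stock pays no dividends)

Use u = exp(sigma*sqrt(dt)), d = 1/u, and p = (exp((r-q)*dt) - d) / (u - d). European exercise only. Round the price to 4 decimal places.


Answer: Price = V(0,0) = 8.4062

Derivation:
dt = T/N = 0.250000
u = exp(sigma*sqrt(dt)) = 1.179393; d = 1/u = 0.847894
p = (exp((r-q)*dt) - d) / (u - d) = 0.492209
Discount per step: exp(-r*dt) = 0.989060
Stock lattice S(k, i) with i counting down-moves:
  k=0: S(0,0) = 95.5300
  k=1: S(1,0) = 112.6674; S(1,1) = 80.9993
  k=2: S(2,0) = 132.8792; S(2,1) = 95.5300; S(2,2) = 68.6788
  k=3: S(3,0) = 156.7168; S(3,1) = 112.6674; S(3,2) = 80.9993; S(3,3) = 58.2323
  k=4: S(4,0) = 184.8307; S(4,1) = 132.8792; S(4,2) = 95.5300; S(4,3) = 68.6788; S(4,4) = 49.3748
Terminal payoffs V(N, i) = max(K - S_T, 0):
  V(4,0) = 0.000000; V(4,1) = 0.000000; V(4,2) = 0.000000; V(4,3) = 23.131216; V(4,4) = 42.435192
Backward induction: V(k, i) = exp(-r*dt) * [p * V(k+1, i) + (1-p) * V(k+1, i+1)].
  V(3,0) = exp(-r*dt) * [p*0.000000 + (1-p)*0.000000] = 0.000000
  V(3,1) = exp(-r*dt) * [p*0.000000 + (1-p)*0.000000] = 0.000000
  V(3,2) = exp(-r*dt) * [p*0.000000 + (1-p)*23.131216] = 11.617326
  V(3,3) = exp(-r*dt) * [p*23.131216 + (1-p)*42.435192] = 32.573315
  V(2,0) = exp(-r*dt) * [p*0.000000 + (1-p)*0.000000] = 0.000000
  V(2,1) = exp(-r*dt) * [p*0.000000 + (1-p)*11.617326] = 5.834637
  V(2,2) = exp(-r*dt) * [p*11.617326 + (1-p)*32.573315] = 22.015084
  V(1,0) = exp(-r*dt) * [p*0.000000 + (1-p)*5.834637] = 2.930364
  V(1,1) = exp(-r*dt) * [p*5.834637 + (1-p)*22.015084] = 13.897208
  V(0,0) = exp(-r*dt) * [p*2.930364 + (1-p)*13.897208] = 8.406249


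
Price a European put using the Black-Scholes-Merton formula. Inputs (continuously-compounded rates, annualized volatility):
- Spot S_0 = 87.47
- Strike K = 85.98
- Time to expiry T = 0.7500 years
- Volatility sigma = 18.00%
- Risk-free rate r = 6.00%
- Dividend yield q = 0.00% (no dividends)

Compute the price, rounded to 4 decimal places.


Answer: Price = 3.0465

Derivation:
d1 = (ln(S/K) + (r - q + 0.5*sigma^2) * T) / (sigma * sqrt(T)) = 0.47683465
d2 = d1 - sigma * sqrt(T) = 0.32095008
exp(-rT) = 0.95599748; exp(-qT) = 1.00000000
P = K * exp(-rT) * N(-d2) - S_0 * exp(-qT) * N(-d1)
N(-d1) = 0.31673993; N(-d2) = 0.37412411
P = 85.9800 * 0.95599748 * 0.37412411 - 87.4700 * 1.00000000 * 0.31673993 = 3.0465


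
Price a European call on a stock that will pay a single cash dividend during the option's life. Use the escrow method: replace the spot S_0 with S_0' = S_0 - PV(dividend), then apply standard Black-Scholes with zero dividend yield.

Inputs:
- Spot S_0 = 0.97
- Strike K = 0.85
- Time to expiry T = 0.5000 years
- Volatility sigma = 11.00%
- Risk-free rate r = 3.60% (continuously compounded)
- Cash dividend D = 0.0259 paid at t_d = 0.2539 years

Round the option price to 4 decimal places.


Answer: Price = 0.1112

Derivation:
PV(D) = D * exp(-r * t_d) = 0.0259 * 0.99090125 = 0.02566434
S_0' = S_0 - PV(D) = 0.9700 - 0.02566434 = 0.94433566
d1 = (ln(S_0'/K) + (r + sigma^2/2)*T) / (sigma*sqrt(T)) = 1.62339276
d2 = d1 - sigma*sqrt(T) = 1.54561101
exp(-rT) = 0.98216103
N(d1) = 0.94774726; N(d2) = 0.93890073
C = S_0' * N(d1) - K * exp(-rT) * N(d2) = 0.94433566 * 0.94774726 - 0.8500 * 0.98216103 * 0.93890073 = 0.1112


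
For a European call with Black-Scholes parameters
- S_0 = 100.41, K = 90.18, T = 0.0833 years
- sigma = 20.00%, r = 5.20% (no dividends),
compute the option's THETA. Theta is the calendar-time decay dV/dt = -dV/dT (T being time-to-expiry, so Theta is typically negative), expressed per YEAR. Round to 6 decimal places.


d1 = 1.9654347475; d2 = 1.9077112687
phi(d1) = 0.0578208752; exp(-qT) = 1.0000000000; exp(-rT) = 0.9956777678
Theta = -S*exp(-qT)*phi(d1)*sigma/(2*sqrt(T)) - r*K*exp(-rT)*N(d2) + q*S*exp(-qT)*N(d1)
N(d1) = 0.9753180294; N(d2) = 0.9717857278; sqrt(T) = 0.2886173938
Term 1 = -100.4100 * 1.0000000000 * 0.0578208752 * 0.2000 / (2 * 0.2886173938) = -2.0115884224
Term 2 = -0.0520 * 90.1800 * 0.9956777678 * 0.9717857278 = -4.5373564788
Term 3 = 0 (no dividend yield, q = 0)
Theta = -2.0115884224 + (-4.5373564788) + (0.0000000000) = -6.548945

Answer: Theta = -6.548945


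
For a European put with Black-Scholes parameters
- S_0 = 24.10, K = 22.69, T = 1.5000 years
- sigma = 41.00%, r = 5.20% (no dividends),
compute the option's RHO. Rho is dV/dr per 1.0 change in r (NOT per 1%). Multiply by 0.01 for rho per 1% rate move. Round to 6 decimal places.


Answer: Rho = -15.435164

Derivation:
d1 = 0.5264661254; d2 = 0.0243207282
phi(d1) = 0.3473154536; exp(-qT) = 1.0000000000; exp(-rT) = 0.9249644265
N(-d2) = 0.4902983897
Rho = -K*T*exp(-rT)*N(-d2) = -22.6900 * 1.5000 * 0.9249644265 * 0.4902983897 = -15.435164


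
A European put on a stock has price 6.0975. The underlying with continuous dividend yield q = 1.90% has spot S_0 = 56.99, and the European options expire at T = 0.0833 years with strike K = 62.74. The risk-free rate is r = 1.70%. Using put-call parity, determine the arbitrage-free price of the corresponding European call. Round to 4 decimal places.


Answer: Call price = 0.3462

Derivation:
Put-call parity: C - P = S_0 * exp(-qT) - K * exp(-rT).
S_0 * exp(-qT) = 56.9900 * 0.99841855 = 56.89987327
K * exp(-rT) = 62.7400 * 0.99858490 = 62.65121676
C = P + S*exp(-qT) - K*exp(-rT)
C = 6.0975 + 56.89987327 - 62.65121676 = 0.3462


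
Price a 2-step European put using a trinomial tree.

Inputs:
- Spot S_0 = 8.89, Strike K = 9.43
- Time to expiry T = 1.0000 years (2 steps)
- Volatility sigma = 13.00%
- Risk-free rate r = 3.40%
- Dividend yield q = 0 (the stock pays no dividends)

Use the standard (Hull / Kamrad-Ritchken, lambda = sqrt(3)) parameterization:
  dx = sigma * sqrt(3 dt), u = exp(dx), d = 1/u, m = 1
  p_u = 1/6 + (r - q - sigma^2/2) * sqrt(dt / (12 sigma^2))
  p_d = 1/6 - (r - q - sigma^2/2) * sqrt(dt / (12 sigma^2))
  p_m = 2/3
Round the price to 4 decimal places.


Answer: Price = V(0,0) = 0.6067

Derivation:
dt = T/N = 0.500000; dx = sigma*sqrt(3*dt) = 0.159217
u = exp(dx) = 1.172592; d = 1/u = 0.852811
p_u = 0.206785, p_m = 0.666667, p_d = 0.126548
Discount per step: exp(-r*dt) = 0.983144
Stock lattice S(k, j) with j the centered position index:
  k=0: S(0,+0) = 8.8900
  k=1: S(1,-1) = 7.5815; S(1,+0) = 8.8900; S(1,+1) = 10.4243
  k=2: S(2,-2) = 6.4656; S(2,-1) = 7.5815; S(2,+0) = 8.8900; S(2,+1) = 10.4243; S(2,+2) = 12.2235
Terminal payoffs V(N, j) = max(K - S_T, 0):
  V(2,-2) = 2.964416; V(2,-1) = 1.848506; V(2,+0) = 0.540000; V(2,+1) = 0.000000; V(2,+2) = 0.000000
Backward induction: V(k, j) = exp(-r*dt) * [p_u * V(k+1, j+1) + p_m * V(k+1, j) + p_d * V(k+1, j-1)]
  V(1,-1) = exp(-r*dt) * [p_u*0.540000 + p_m*1.848506 + p_d*2.964416] = 1.690165
  V(1,+0) = exp(-r*dt) * [p_u*0.000000 + p_m*0.540000 + p_d*1.848506] = 0.583914
  V(1,+1) = exp(-r*dt) * [p_u*0.000000 + p_m*0.000000 + p_d*0.540000] = 0.067184
  V(0,+0) = exp(-r*dt) * [p_u*0.067184 + p_m*0.583914 + p_d*1.690165] = 0.606655


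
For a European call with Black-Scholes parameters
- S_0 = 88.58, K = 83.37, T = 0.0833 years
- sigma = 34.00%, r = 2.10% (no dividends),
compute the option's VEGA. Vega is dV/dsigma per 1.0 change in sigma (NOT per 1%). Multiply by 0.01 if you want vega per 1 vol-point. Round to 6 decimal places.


d1 = 0.6846190260; d2 = 0.5864891122
phi(d1) = 0.3155967024; exp(-qT) = 1.0000000000; exp(-rT) = 0.9982522291
Vega = S * exp(-qT) * phi(d1) * sqrt(T) = 88.5800 * 1.0000000000 * 0.3155967024 * 0.2886173938 = 8.068460

Answer: Vega = 8.068460


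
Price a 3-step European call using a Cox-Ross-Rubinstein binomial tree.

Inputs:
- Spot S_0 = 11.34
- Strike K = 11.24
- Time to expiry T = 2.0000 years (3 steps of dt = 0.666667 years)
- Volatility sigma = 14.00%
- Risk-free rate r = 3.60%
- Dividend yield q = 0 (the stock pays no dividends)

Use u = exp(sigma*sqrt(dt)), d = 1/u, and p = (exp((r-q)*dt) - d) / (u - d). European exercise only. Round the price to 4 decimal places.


dt = T/N = 0.666667
u = exp(sigma*sqrt(dt)) = 1.121099; d = 1/u = 0.891982
p = (exp((r-q)*dt) - d) / (u - d) = 0.577471
Discount per step: exp(-r*dt) = 0.976286
Stock lattice S(k, i) with i counting down-moves:
  k=0: S(0,0) = 11.3400
  k=1: S(1,0) = 12.7133; S(1,1) = 10.1151
  k=2: S(2,0) = 14.2528; S(2,1) = 11.3400; S(2,2) = 9.0225
  k=3: S(3,0) = 15.9788; S(3,1) = 12.7133; S(3,2) = 10.1151; S(3,3) = 8.0479
Terminal payoffs V(N, i) = max(S_T - K, 0):
  V(3,0) = 4.738832; V(3,1) = 1.473264; V(3,2) = 0.000000; V(3,3) = 0.000000
Backward induction: V(k, i) = exp(-r*dt) * [p * V(k+1, i) + (1-p) * V(k+1, i+1)].
  V(2,0) = exp(-r*dt) * [p*4.738832 + (1-p)*1.473264] = 3.279377
  V(2,1) = exp(-r*dt) * [p*1.473264 + (1-p)*0.000000] = 0.830591
  V(2,2) = exp(-r*dt) * [p*0.000000 + (1-p)*0.000000] = 0.000000
  V(1,0) = exp(-r*dt) * [p*3.279377 + (1-p)*0.830591] = 2.191462
  V(1,1) = exp(-r*dt) * [p*0.830591 + (1-p)*0.000000] = 0.468268
  V(0,0) = exp(-r*dt) * [p*2.191462 + (1-p)*0.468268] = 1.428659

Answer: Price = V(0,0) = 1.4287


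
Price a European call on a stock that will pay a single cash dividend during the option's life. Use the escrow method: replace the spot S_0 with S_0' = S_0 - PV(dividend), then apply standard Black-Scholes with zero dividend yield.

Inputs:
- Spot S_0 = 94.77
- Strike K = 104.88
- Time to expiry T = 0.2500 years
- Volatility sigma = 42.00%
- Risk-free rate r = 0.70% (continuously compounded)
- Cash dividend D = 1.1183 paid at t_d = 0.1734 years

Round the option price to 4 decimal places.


Answer: Price = 3.9077

Derivation:
PV(D) = D * exp(-r * t_d) = 1.1183 * 0.99878694 = 1.11694343
S_0' = S_0 - PV(D) = 94.7700 - 1.11694343 = 93.65305657
d1 = (ln(S_0'/K) + (r + sigma^2/2)*T) / (sigma*sqrt(T)) = -0.42580844
d2 = d1 - sigma*sqrt(T) = -0.63580844
exp(-rT) = 0.99825153
N(d1) = 0.33512372; N(d2) = 0.26245064
C = S_0' * N(d1) - K * exp(-rT) * N(d2) = 93.65305657 * 0.33512372 - 104.8800 * 0.99825153 * 0.26245064 = 3.9077


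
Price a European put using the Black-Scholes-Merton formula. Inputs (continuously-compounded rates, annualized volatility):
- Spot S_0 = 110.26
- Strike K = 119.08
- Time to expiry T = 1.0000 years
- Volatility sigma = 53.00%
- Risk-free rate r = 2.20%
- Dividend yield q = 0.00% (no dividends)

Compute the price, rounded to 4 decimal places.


d1 = (ln(S/K) + (r - q + 0.5*sigma^2) * T) / (sigma * sqrt(T)) = 0.16131260
d2 = d1 - sigma * sqrt(T) = -0.36868740
exp(-rT) = 0.97824024; exp(-qT) = 1.00000000
P = K * exp(-rT) * N(-d2) - S_0 * exp(-qT) * N(-d1)
N(-d1) = 0.43592360; N(-d2) = 0.64381963
P = 119.0800 * 0.97824024 * 0.64381963 - 110.2600 * 1.00000000 * 0.43592360 = 26.9329

Answer: Price = 26.9329


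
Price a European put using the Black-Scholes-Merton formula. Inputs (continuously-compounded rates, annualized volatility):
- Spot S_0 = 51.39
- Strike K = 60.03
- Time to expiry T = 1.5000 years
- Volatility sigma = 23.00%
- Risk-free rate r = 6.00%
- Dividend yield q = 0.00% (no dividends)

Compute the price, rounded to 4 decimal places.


d1 = (ln(S/K) + (r - q + 0.5*sigma^2) * T) / (sigma * sqrt(T)) = -0.09132634
d2 = d1 - sigma * sqrt(T) = -0.37301766
exp(-rT) = 0.91393119; exp(-qT) = 1.00000000
P = K * exp(-rT) * N(-d2) - S_0 * exp(-qT) * N(-d1)
N(-d1) = 0.53638335; N(-d2) = 0.64543235
P = 60.0300 * 0.91393119 * 0.64543235 - 51.3900 * 1.00000000 * 0.53638335 = 7.8458

Answer: Price = 7.8458


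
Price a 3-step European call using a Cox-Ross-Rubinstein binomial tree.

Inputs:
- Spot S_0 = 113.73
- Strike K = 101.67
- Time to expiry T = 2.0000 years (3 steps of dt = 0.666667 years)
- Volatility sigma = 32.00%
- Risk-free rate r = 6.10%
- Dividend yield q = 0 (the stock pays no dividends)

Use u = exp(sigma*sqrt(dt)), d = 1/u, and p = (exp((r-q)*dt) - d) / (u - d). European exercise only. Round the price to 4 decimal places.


dt = T/N = 0.666667
u = exp(sigma*sqrt(dt)) = 1.298590; d = 1/u = 0.770066
p = (exp((r-q)*dt) - d) / (u - d) = 0.513579
Discount per step: exp(-r*dt) = 0.960149
Stock lattice S(k, i) with i counting down-moves:
  k=0: S(0,0) = 113.7300
  k=1: S(1,0) = 147.6886; S(1,1) = 87.5796
  k=2: S(2,0) = 191.7869; S(2,1) = 113.7300; S(2,2) = 67.4421
  k=3: S(3,0) = 249.0526; S(3,1) = 147.6886; S(3,2) = 87.5796; S(3,3) = 51.9349
Terminal payoffs V(N, i) = max(S_T - K, 0):
  V(3,0) = 147.382554; V(3,1) = 46.018618; V(3,2) = 0.000000; V(3,3) = 0.000000
Backward induction: V(k, i) = exp(-r*dt) * [p * V(k+1, i) + (1-p) * V(k+1, i+1)].
  V(2,0) = exp(-r*dt) * [p*147.382554 + (1-p)*46.018618] = 94.168571
  V(2,1) = exp(-r*dt) * [p*46.018618 + (1-p)*0.000000] = 22.692361
  V(2,2) = exp(-r*dt) * [p*0.000000 + (1-p)*0.000000] = 0.000000
  V(1,0) = exp(-r*dt) * [p*94.168571 + (1-p)*22.692361] = 57.033871
  V(1,1) = exp(-r*dt) * [p*22.692361 + (1-p)*0.000000] = 11.189889
  V(0,0) = exp(-r*dt) * [p*57.033871 + (1-p)*11.189889] = 33.350208

Answer: Price = V(0,0) = 33.3502


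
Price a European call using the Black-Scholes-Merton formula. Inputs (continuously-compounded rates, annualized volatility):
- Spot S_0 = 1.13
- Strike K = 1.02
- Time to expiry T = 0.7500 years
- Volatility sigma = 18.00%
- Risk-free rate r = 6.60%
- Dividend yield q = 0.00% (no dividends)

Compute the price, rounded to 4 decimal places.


Answer: Price = 0.1735

Derivation:
d1 = (ln(S/K) + (r - q + 0.5*sigma^2) * T) / (sigma * sqrt(T)) = 1.05247750
d2 = d1 - sigma * sqrt(T) = 0.89659293
exp(-rT) = 0.95170516; exp(-qT) = 1.00000000
C = S_0 * exp(-qT) * N(d1) - K * exp(-rT) * N(d2)
N(d1) = 0.85370974; N(d2) = 0.81503191
C = 1.1300 * 1.00000000 * 0.85370974 - 1.0200 * 0.95170516 * 0.81503191 = 0.1735


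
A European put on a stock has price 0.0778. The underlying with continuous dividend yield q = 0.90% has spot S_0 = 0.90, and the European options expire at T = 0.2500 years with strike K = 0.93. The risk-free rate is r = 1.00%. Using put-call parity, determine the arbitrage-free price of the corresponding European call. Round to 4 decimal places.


Answer: Call price = 0.0481

Derivation:
Put-call parity: C - P = S_0 * exp(-qT) - K * exp(-rT).
S_0 * exp(-qT) = 0.9000 * 0.99775253 = 0.89797728
K * exp(-rT) = 0.9300 * 0.99750312 = 0.92767790
C = P + S*exp(-qT) - K*exp(-rT)
C = 0.0778 + 0.89797728 - 0.92767790 = 0.0481


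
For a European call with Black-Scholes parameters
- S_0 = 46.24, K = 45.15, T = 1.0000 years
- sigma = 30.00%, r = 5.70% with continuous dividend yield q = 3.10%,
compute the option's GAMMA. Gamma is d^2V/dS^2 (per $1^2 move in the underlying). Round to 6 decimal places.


Answer: Gamma = 0.026522

Derivation:
d1 = 0.3161831483; d2 = 0.0161831483
phi(d1) = 0.3794909898; exp(-qT) = 0.9694755731; exp(-rT) = 0.9445940694
Gamma = exp(-qT) * phi(d1) / (S * sigma * sqrt(T)) = 0.9694755731 * 0.3794909898 / (46.2400 * 0.3000 * 1.0000000000) = 0.026522


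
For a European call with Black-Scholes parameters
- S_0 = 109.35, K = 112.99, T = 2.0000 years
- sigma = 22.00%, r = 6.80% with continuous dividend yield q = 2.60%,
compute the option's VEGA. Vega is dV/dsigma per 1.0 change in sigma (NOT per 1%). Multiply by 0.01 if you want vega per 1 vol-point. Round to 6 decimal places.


Answer: Vega = 55.639439

Derivation:
d1 = 0.3203014625; d2 = 0.0091744788
phi(d1) = 0.3789939464; exp(-qT) = 0.9493288668; exp(-rT) = 0.8728426325
Vega = S * exp(-qT) * phi(d1) * sqrt(T) = 109.3500 * 0.9493288668 * 0.3789939464 * 1.4142135624 = 55.639439


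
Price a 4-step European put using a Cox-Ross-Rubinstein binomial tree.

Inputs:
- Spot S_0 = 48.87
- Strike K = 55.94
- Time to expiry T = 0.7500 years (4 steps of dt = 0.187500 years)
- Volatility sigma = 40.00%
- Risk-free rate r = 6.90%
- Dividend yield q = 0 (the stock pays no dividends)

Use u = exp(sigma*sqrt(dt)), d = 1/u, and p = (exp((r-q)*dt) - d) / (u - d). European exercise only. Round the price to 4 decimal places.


dt = T/N = 0.187500
u = exp(sigma*sqrt(dt)) = 1.189110; d = 1/u = 0.840965
p = (exp((r-q)*dt) - d) / (u - d) = 0.494209
Discount per step: exp(-r*dt) = 0.987146
Stock lattice S(k, i) with i counting down-moves:
  k=0: S(0,0) = 48.8700
  k=1: S(1,0) = 58.1118; S(1,1) = 41.0980
  k=2: S(2,0) = 69.1013; S(2,1) = 48.8700; S(2,2) = 34.5620
  k=3: S(3,0) = 82.1691; S(3,1) = 58.1118; S(3,2) = 41.0980; S(3,3) = 29.0654
  k=4: S(4,0) = 97.7081; S(4,1) = 69.1013; S(4,2) = 48.8700; S(4,3) = 34.5620; S(4,4) = 24.4430
Terminal payoffs V(N, i) = max(K - S_T, 0):
  V(4,0) = 0.000000; V(4,1) = 0.000000; V(4,2) = 7.070000; V(4,3) = 21.378044; V(4,4) = 31.497012
Backward induction: V(k, i) = exp(-r*dt) * [p * V(k+1, i) + (1-p) * V(k+1, i+1)].
  V(3,0) = exp(-r*dt) * [p*0.000000 + (1-p)*0.000000] = 0.000000
  V(3,1) = exp(-r*dt) * [p*0.000000 + (1-p)*7.070000] = 3.529974
  V(3,2) = exp(-r*dt) * [p*7.070000 + (1-p)*21.378044] = 14.122972
  V(3,3) = exp(-r*dt) * [p*21.378044 + (1-p)*31.497012] = 26.155538
  V(2,0) = exp(-r*dt) * [p*0.000000 + (1-p)*3.529974] = 1.762478
  V(2,1) = exp(-r*dt) * [p*3.529974 + (1-p)*14.122972] = 8.773568
  V(2,2) = exp(-r*dt) * [p*14.122972 + (1-p)*26.155538] = 19.949162
  V(1,0) = exp(-r*dt) * [p*1.762478 + (1-p)*8.773568] = 5.240384
  V(1,1) = exp(-r*dt) * [p*8.773568 + (1-p)*19.949162] = 14.240644
  V(0,0) = exp(-r*dt) * [p*5.240384 + (1-p)*14.240644] = 9.666755

Answer: Price = V(0,0) = 9.6668


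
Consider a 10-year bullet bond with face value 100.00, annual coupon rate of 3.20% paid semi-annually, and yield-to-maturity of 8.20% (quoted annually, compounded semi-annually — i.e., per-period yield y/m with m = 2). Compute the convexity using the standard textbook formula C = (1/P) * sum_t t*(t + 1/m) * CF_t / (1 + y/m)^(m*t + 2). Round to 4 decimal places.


Coupon per period c = face * coupon_rate / m = 1.600000
Periods per year m = 2; per-period yield y/m = 0.041000
Number of cashflows N = 20
Cashflows (t years, CF_t, discount factor 1/(1+y/m)^(m*t), PV):
  t = 0.5000: CF_t = 1.600000, DF = 0.960615, PV = 1.536984
  t = 1.0000: CF_t = 1.600000, DF = 0.922781, PV = 1.476449
  t = 1.5000: CF_t = 1.600000, DF = 0.886437, PV = 1.418299
  t = 2.0000: CF_t = 1.600000, DF = 0.851524, PV = 1.362439
  t = 2.5000: CF_t = 1.600000, DF = 0.817987, PV = 1.308779
  t = 3.0000: CF_t = 1.600000, DF = 0.785770, PV = 1.257233
  t = 3.5000: CF_t = 1.600000, DF = 0.754823, PV = 1.207716
  t = 4.0000: CF_t = 1.600000, DF = 0.725094, PV = 1.160150
  t = 4.5000: CF_t = 1.600000, DF = 0.696536, PV = 1.114457
  t = 5.0000: CF_t = 1.600000, DF = 0.669103, PV = 1.070564
  t = 5.5000: CF_t = 1.600000, DF = 0.642750, PV = 1.028400
  t = 6.0000: CF_t = 1.600000, DF = 0.617435, PV = 0.987896
  t = 6.5000: CF_t = 1.600000, DF = 0.593117, PV = 0.948988
  t = 7.0000: CF_t = 1.600000, DF = 0.569757, PV = 0.911611
  t = 7.5000: CF_t = 1.600000, DF = 0.547317, PV = 0.875707
  t = 8.0000: CF_t = 1.600000, DF = 0.525761, PV = 0.841218
  t = 8.5000: CF_t = 1.600000, DF = 0.505054, PV = 0.808086
  t = 9.0000: CF_t = 1.600000, DF = 0.485162, PV = 0.776259
  t = 9.5000: CF_t = 1.600000, DF = 0.466054, PV = 0.745686
  t = 10.0000: CF_t = 101.600000, DF = 0.447698, PV = 45.486144
Price P = sum_t PV_t = 66.323065
Convexity numerator sum_t t*(t + 1/m) * CF_t / (1+y/m)^(m*t + 2):
  t = 0.5000: term = 0.709149
  t = 1.0000: term = 2.043658
  t = 1.5000: term = 3.926337
  t = 2.0000: term = 6.286163
  t = 2.5000: term = 9.057871
  t = 3.0000: term = 12.181575
  t = 3.5000: term = 15.602402
  t = 4.0000: term = 19.270154
  t = 4.5000: term = 23.138994
  t = 5.0000: term = 27.167140
  t = 5.5000: term = 31.316588
  t = 6.0000: term = 35.552846
  t = 6.5000: term = 39.844689
  t = 7.0000: term = 44.163920
  t = 7.5000: term = 48.485160
  t = 8.0000: term = 52.785637
  t = 8.5000: term = 57.044996
  t = 9.0000: term = 61.245122
  t = 9.5000: term = 65.369967
  t = 10.0000: term = 4407.242606
Convexity = (1/P) * sum = 4962.434975 / 66.323065 = 74.822160

Answer: Convexity = 74.8222


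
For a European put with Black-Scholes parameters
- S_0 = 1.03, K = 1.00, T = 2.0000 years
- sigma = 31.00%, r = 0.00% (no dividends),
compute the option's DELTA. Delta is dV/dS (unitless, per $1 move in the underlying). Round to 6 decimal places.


Answer: Delta = -0.387199

Derivation:
d1 = 0.2866264232; d2 = -0.1517797812
phi(d1) = 0.3828868032; exp(-qT) = 1.0000000000; exp(-rT) = 1.0000000000
N(-d1) = 0.3871991901
Delta = -exp(-qT) * N(-d1) = -1.0000000000 * 0.3871991901 = -0.387199


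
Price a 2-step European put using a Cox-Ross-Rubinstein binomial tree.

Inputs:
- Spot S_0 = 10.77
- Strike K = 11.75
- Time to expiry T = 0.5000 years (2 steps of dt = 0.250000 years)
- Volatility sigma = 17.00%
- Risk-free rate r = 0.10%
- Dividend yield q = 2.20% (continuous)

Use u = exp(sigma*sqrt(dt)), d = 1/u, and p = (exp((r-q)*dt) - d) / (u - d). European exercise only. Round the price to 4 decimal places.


Answer: Price = V(0,0) = 1.2957

Derivation:
dt = T/N = 0.250000
u = exp(sigma*sqrt(dt)) = 1.088717; d = 1/u = 0.918512
p = (exp((r-q)*dt) - d) / (u - d) = 0.447998
Discount per step: exp(-r*dt) = 0.999750
Stock lattice S(k, i) with i counting down-moves:
  k=0: S(0,0) = 10.7700
  k=1: S(1,0) = 11.7255; S(1,1) = 9.8924
  k=2: S(2,0) = 12.7657; S(2,1) = 10.7700; S(2,2) = 9.0863
Terminal payoffs V(N, i) = max(K - S_T, 0):
  V(2,0) = 0.000000; V(2,1) = 0.980000; V(2,2) = 2.663730
Backward induction: V(k, i) = exp(-r*dt) * [p * V(k+1, i) + (1-p) * V(k+1, i+1)].
  V(1,0) = exp(-r*dt) * [p*0.000000 + (1-p)*0.980000] = 0.540826
  V(1,1) = exp(-r*dt) * [p*0.980000 + (1-p)*2.663730] = 1.908944
  V(0,0) = exp(-r*dt) * [p*0.540826 + (1-p)*1.908944] = 1.295706


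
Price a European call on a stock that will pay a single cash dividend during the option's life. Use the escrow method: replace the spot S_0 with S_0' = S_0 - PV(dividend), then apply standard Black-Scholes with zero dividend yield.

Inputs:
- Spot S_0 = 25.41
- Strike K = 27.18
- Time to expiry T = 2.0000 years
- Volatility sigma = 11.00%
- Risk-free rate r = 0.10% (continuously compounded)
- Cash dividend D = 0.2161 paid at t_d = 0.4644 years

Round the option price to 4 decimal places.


Answer: Price = 0.8351

Derivation:
PV(D) = D * exp(-r * t_d) = 0.2161 * 0.99953571 = 0.21599967
S_0' = S_0 - PV(D) = 25.4100 - 0.21599967 = 25.19400033
d1 = (ln(S_0'/K) + (r + sigma^2/2)*T) / (sigma*sqrt(T)) = -0.39710811
d2 = d1 - sigma*sqrt(T) = -0.55267160
exp(-rT) = 0.99800200
N(d1) = 0.34564387; N(d2) = 0.29024415
C = S_0' * N(d1) - K * exp(-rT) * N(d2) = 25.19400033 * 0.34564387 - 27.1800 * 0.99800200 * 0.29024415 = 0.8351


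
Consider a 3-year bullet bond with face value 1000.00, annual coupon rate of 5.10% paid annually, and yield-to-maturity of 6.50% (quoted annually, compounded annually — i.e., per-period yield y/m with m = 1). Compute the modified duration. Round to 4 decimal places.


Coupon per period c = face * coupon_rate / m = 51.000000
Periods per year m = 1; per-period yield y/m = 0.065000
Number of cashflows N = 3
Cashflows (t years, CF_t, discount factor 1/(1+y/m)^(m*t), PV):
  t = 1.0000: CF_t = 51.000000, DF = 0.938967, PV = 47.887324
  t = 2.0000: CF_t = 51.000000, DF = 0.881659, PV = 44.964623
  t = 3.0000: CF_t = 1051.000000, DF = 0.827849, PV = 870.069395
Price P = sum_t PV_t = 962.921343
First compute Macaulay numerator sum_t t * PV_t:
  t * PV_t at t = 1.0000: 47.887324
  t * PV_t at t = 2.0000: 89.929247
  t * PV_t at t = 3.0000: 2610.208186
Macaulay duration D = 2748.024757 / 962.921343 = 2.853841
Modified duration = D / (1 + y/m) = 2.853841 / (1 + 0.065000) = 2.679663

Answer: Modified duration = 2.6797


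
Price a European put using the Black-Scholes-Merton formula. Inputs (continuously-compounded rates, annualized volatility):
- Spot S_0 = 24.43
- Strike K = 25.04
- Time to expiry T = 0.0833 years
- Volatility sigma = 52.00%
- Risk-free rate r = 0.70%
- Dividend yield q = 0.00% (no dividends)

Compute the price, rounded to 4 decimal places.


d1 = (ln(S/K) + (r - q + 0.5*sigma^2) * T) / (sigma * sqrt(T)) = -0.08540320
d2 = d1 - sigma * sqrt(T) = -0.23548424
exp(-rT) = 0.99941707; exp(-qT) = 1.00000000
P = K * exp(-rT) * N(-d2) - S_0 * exp(-qT) * N(-d1)
N(-d1) = 0.53402957; N(-d2) = 0.59308355
P = 25.0400 * 0.99941707 * 0.59308355 - 24.4300 * 1.00000000 * 0.53402957 = 1.7958

Answer: Price = 1.7958
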